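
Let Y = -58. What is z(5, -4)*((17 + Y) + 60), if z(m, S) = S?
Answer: -76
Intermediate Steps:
z(5, -4)*((17 + Y) + 60) = -4*((17 - 58) + 60) = -4*(-41 + 60) = -4*19 = -76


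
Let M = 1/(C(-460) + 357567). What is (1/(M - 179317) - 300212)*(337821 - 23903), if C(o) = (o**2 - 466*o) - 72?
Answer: -601806822277201175947/6385763647 ≈ -9.4242e+10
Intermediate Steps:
C(o) = -72 + o**2 - 466*o
M = 1/783455 (M = 1/((-72 + (-460)**2 - 466*(-460)) + 357567) = 1/((-72 + 211600 + 214360) + 357567) = 1/(425888 + 357567) = 1/783455 ≈ 1.2764e-6)
(1/(M - 179317) - 300212)*(337821 - 23903) = (1/(1/783455 - 179317) - 300212)*(337821 - 23903) = (1/(-140486800234/783455) - 300212)*313918 = (-783455/140486800234 - 300212)*313918 = -42175823272633063/140486800234*313918 = -601806822277201175947/6385763647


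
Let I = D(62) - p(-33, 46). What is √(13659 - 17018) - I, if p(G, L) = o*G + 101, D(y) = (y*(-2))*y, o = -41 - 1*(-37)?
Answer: 7921 + I*√3359 ≈ 7921.0 + 57.957*I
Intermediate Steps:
o = -4 (o = -41 + 37 = -4)
D(y) = -2*y² (D(y) = (-2*y)*y = -2*y²)
p(G, L) = 101 - 4*G (p(G, L) = -4*G + 101 = 101 - 4*G)
I = -7921 (I = -2*62² - (101 - 4*(-33)) = -2*3844 - (101 + 132) = -7688 - 1*233 = -7688 - 233 = -7921)
√(13659 - 17018) - I = √(13659 - 17018) - 1*(-7921) = √(-3359) + 7921 = I*√3359 + 7921 = 7921 + I*√3359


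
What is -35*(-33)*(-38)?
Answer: -43890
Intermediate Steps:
-35*(-33)*(-38) = 1155*(-38) = -43890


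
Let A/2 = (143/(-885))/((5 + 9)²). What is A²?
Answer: 20449/7522092900 ≈ 2.7185e-6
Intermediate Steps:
A = -143/86730 (A = 2*((143/(-885))/((5 + 9)²)) = 2*((143*(-1/885))/(14²)) = 2*(-143/885/196) = 2*(-143/885*1/196) = 2*(-143/173460) = -143/86730 ≈ -0.0016488)
A² = (-143/86730)² = 20449/7522092900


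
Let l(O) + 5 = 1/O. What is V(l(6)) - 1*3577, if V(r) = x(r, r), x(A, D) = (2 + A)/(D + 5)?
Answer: -3594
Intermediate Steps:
l(O) = -5 + 1/O
x(A, D) = (2 + A)/(5 + D)
V(r) = (2 + r)/(5 + r)
V(l(6)) - 1*3577 = (2 + (-5 + 1/6))/(5 + (-5 + 1/6)) - 1*3577 = (2 + (-5 + 1/6))/(5 + (-5 + 1/6)) - 3577 = (2 - 29/6)/(5 - 29/6) - 3577 = -17/6/(1/6) - 3577 = 6*(-17/6) - 3577 = -17 - 3577 = -3594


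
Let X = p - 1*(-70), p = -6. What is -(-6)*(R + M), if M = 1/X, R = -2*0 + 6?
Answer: 1155/32 ≈ 36.094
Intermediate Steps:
X = 64 (X = -6 - 1*(-70) = -6 + 70 = 64)
R = 6 (R = 0 + 6 = 6)
M = 1/64 ≈ 0.015625
-(-6)*(R + M) = -(-6)*(6 + 1/64) = -(-6)*385/64 = -1*(-1155/32) = 1155/32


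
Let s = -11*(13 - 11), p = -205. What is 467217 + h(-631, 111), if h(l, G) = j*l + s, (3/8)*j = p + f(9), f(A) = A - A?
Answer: 2436425/3 ≈ 8.1214e+5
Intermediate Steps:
f(A) = 0
j = -1640/3 (j = 8*(-205 + 0)/3 = (8/3)*(-205) = -1640/3 ≈ -546.67)
s = -22 (s = -11*2 = -22)
h(l, G) = -22 - 1640*l/3 (h(l, G) = -1640*l/3 - 22 = -22 - 1640*l/3)
467217 + h(-631, 111) = 467217 + (-22 - 1640/3*(-631)) = 467217 + (-22 + 1034840/3) = 467217 + 1034774/3 = 2436425/3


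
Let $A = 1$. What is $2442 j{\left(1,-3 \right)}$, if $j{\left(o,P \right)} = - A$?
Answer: $-2442$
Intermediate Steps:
$j{\left(o,P \right)} = -1$ ($j{\left(o,P \right)} = \left(-1\right) 1 = -1$)
$2442 j{\left(1,-3 \right)} = 2442 \left(-1\right) = -2442$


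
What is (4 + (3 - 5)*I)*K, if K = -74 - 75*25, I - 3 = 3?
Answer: 15592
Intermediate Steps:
I = 6 (I = 3 + 3 = 6)
K = -1949 (K = -74 - 1875 = -1949)
(4 + (3 - 5)*I)*K = (4 + (3 - 5)*6)*(-1949) = (4 - 2*6)*(-1949) = (4 - 12)*(-1949) = -8*(-1949) = 15592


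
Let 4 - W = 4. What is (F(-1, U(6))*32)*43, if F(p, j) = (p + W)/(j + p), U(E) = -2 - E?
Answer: 1376/9 ≈ 152.89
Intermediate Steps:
W = 0 (W = 4 - 1*4 = 4 - 4 = 0)
F(p, j) = p/(j + p) (F(p, j) = (p + 0)/(j + p) = p/(j + p))
(F(-1, U(6))*32)*43 = (-1/((-2 - 1*6) - 1)*32)*43 = (-1/((-2 - 6) - 1)*32)*43 = (-1/(-8 - 1)*32)*43 = (-1/(-9)*32)*43 = (-1*(-⅑)*32)*43 = ((⅑)*32)*43 = (32/9)*43 = 1376/9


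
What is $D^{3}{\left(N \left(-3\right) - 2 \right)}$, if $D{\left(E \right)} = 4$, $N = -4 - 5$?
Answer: $64$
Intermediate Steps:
$N = -9$
$D^{3}{\left(N \left(-3\right) - 2 \right)} = 4^{3} = 64$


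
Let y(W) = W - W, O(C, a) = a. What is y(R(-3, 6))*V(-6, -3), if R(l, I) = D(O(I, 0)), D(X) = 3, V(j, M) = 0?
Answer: 0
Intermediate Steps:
R(l, I) = 3
y(W) = 0
y(R(-3, 6))*V(-6, -3) = 0*0 = 0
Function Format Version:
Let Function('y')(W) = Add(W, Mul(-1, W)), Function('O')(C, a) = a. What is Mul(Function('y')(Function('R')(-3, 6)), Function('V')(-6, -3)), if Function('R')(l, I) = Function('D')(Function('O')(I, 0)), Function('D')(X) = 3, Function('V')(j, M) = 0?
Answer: 0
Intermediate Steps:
Function('R')(l, I) = 3
Function('y')(W) = 0
Mul(Function('y')(Function('R')(-3, 6)), Function('V')(-6, -3)) = Mul(0, 0) = 0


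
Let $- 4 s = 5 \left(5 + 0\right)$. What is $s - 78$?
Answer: $- \frac{337}{4} \approx -84.25$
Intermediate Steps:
$s = - \frac{25}{4}$ ($s = - \frac{5 \left(5 + 0\right)}{4} = - \frac{5 \cdot 5}{4} = \left(- \frac{1}{4}\right) 25 = - \frac{25}{4} \approx -6.25$)
$s - 78 = - \frac{25}{4} - 78 = - \frac{337}{4}$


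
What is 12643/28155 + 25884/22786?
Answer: 508423709/320769915 ≈ 1.5850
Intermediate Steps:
12643/28155 + 25884/22786 = 12643*(1/28155) + 25884*(1/22786) = 12643/28155 + 12942/11393 = 508423709/320769915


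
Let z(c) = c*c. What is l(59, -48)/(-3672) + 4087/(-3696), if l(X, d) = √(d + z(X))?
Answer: -4087/3696 - √3433/3672 ≈ -1.1217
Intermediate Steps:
z(c) = c²
l(X, d) = √(d + X²)
l(59, -48)/(-3672) + 4087/(-3696) = √(-48 + 59²)/(-3672) + 4087/(-3696) = √(-48 + 3481)*(-1/3672) + 4087*(-1/3696) = √3433*(-1/3672) - 4087/3696 = -√3433/3672 - 4087/3696 = -4087/3696 - √3433/3672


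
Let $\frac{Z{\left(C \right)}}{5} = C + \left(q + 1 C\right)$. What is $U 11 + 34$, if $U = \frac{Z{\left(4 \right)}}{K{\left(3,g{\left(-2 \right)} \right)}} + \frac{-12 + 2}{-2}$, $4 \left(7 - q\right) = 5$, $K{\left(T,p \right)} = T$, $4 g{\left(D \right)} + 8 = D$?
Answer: $\frac{4093}{12} \approx 341.08$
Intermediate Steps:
$g{\left(D \right)} = -2 + \frac{D}{4}$
$q = \frac{23}{4}$ ($q = 7 - \frac{5}{4} = \frac{23}{4} \approx 5.75$)
$Z{\left(C \right)} = \frac{115}{4} + 10 C$ ($Z{\left(C \right)} = 5 \left(C + \left(\frac{23}{4} + 1 C\right)\right) = 5 \left(C + \left(\frac{23}{4} + C\right)\right) = 5 \left(\frac{23}{4} + 2 C\right) = \frac{115}{4} + 10 C$)
$U = \frac{335}{12}$ ($U = \frac{\frac{115}{4} + 10 \cdot 4}{3} + \frac{-12 + 2}{-2} = \left(\frac{115}{4} + 40\right) \frac{1}{3} - -5 = \frac{275}{4} \cdot \frac{1}{3} + 5 = \frac{275}{12} + 5 = \frac{335}{12} \approx 27.917$)
$U 11 + 34 = \frac{335}{12} \cdot 11 + 34 = \frac{3685}{12} + 34 = \frac{4093}{12}$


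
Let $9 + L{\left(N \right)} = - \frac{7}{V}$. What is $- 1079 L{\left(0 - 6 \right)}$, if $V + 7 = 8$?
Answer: $17264$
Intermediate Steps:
$V = 1$ ($V = -7 + 8 = 1$)
$L{\left(N \right)} = -16$ ($L{\left(N \right)} = -9 - \frac{7}{1} = -9 - 7 = -16$)
$- 1079 L{\left(0 - 6 \right)} = \left(-1079\right) \left(-16\right) = 17264$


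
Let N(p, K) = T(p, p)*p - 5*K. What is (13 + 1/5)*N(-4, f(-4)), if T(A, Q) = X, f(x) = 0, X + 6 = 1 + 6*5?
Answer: -1320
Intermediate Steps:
X = 25 (X = -6 + (1 + 6*5) = -6 + (1 + 30) = -6 + 31 = 25)
T(A, Q) = 25
N(p, K) = -5*K + 25*p (N(p, K) = 25*p - 5*K = -5*K + 25*p)
(13 + 1/5)*N(-4, f(-4)) = (13 + 1/5)*(-5*0 + 25*(-4)) = (13 + ⅕)*(0 - 100) = (66/5)*(-100) = -1320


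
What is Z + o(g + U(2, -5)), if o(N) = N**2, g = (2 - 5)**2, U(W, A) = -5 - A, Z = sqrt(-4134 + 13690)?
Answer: 81 + 2*sqrt(2389) ≈ 178.75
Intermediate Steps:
Z = 2*sqrt(2389) (Z = sqrt(9556) = 2*sqrt(2389) ≈ 97.755)
g = 9 (g = (-3)**2 = 9)
Z + o(g + U(2, -5)) = 2*sqrt(2389) + (9 + (-5 - 1*(-5)))**2 = 2*sqrt(2389) + (9 + (-5 + 5))**2 = 2*sqrt(2389) + (9 + 0)**2 = 2*sqrt(2389) + 9**2 = 2*sqrt(2389) + 81 = 81 + 2*sqrt(2389)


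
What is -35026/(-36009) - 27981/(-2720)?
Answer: 1102838549/97944480 ≈ 11.260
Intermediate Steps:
-35026/(-36009) - 27981/(-2720) = -35026*(-1/36009) - 27981*(-1/2720) = 35026/36009 + 27981/2720 = 1102838549/97944480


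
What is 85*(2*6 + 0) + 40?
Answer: 1060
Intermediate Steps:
85*(2*6 + 0) + 40 = 85*(12 + 0) + 40 = 85*12 + 40 = 1020 + 40 = 1060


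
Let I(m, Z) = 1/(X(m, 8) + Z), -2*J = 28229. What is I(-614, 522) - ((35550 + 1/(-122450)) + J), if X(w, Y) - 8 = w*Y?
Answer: -5750886411259/268287950 ≈ -21436.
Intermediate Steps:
J = -28229/2 (J = -1/2*28229 = -28229/2 ≈ -14115.)
X(w, Y) = 8 + Y*w (X(w, Y) = 8 + w*Y = 8 + Y*w)
I(m, Z) = 1/(8 + Z + 8*m) (I(m, Z) = 1/((8 + 8*m) + Z) = 1/(8 + Z + 8*m))
I(-614, 522) - ((35550 + 1/(-122450)) + J) = 1/(8 + 522 + 8*(-614)) - ((35550 + 1/(-122450)) - 28229/2) = 1/(8 + 522 - 4912) - ((35550 - 1/122450) - 28229/2) = 1/(-4382) - (4353097499/122450 - 28229/2) = -1/4382 - 1*1312388487/61225 = -1/4382 - 1312388487/61225 = -5750886411259/268287950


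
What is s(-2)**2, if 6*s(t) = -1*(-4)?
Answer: 4/9 ≈ 0.44444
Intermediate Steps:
s(t) = 2/3 (s(t) = (-1*(-4))/6 = (1/6)*4 = 2/3)
s(-2)**2 = (2/3)**2 = 4/9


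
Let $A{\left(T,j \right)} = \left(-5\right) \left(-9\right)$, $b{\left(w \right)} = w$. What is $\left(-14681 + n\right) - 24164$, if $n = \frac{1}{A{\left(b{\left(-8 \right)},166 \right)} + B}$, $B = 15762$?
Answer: $- \frac{614022914}{15807} \approx -38845.0$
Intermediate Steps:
$A{\left(T,j \right)} = 45$
$n = \frac{1}{15807}$ ($n = \frac{1}{45 + 15762} = \frac{1}{15807} \approx 6.3263 \cdot 10^{-5}$)
$\left(-14681 + n\right) - 24164 = \left(-14681 + \frac{1}{15807}\right) - 24164 = - \frac{232062566}{15807} - 24164 = - \frac{614022914}{15807}$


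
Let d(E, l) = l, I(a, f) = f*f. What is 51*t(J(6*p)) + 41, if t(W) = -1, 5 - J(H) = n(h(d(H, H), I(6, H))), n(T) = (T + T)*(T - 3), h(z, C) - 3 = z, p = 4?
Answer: -10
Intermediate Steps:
I(a, f) = f²
h(z, C) = 3 + z
n(T) = 2*T*(-3 + T) (n(T) = (2*T)*(-3 + T) = 2*T*(-3 + T))
J(H) = 5 - 2*H*(3 + H) (J(H) = 5 - 2*(3 + H)*(-3 + (3 + H)) = 5 - 2*(3 + H)*H = 5 - 2*H*(3 + H))
51*t(J(6*p)) + 41 = 51*(-1) + 41 = -51 + 41 = -10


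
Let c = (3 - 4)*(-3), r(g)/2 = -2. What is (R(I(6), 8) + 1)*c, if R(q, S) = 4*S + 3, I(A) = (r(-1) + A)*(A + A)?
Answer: 108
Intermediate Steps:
r(g) = -4 (r(g) = 2*(-2) = -4)
I(A) = 2*A*(-4 + A) (I(A) = (-4 + A)*(A + A) = (-4 + A)*(2*A) = 2*A*(-4 + A))
c = 3 (c = -1*(-3) = 3)
R(q, S) = 3 + 4*S
(R(I(6), 8) + 1)*c = ((3 + 4*8) + 1)*3 = ((3 + 32) + 1)*3 = (35 + 1)*3 = 36*3 = 108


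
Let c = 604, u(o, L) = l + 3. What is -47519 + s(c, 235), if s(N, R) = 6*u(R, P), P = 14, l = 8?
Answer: -47453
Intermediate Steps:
u(o, L) = 11 (u(o, L) = 8 + 3 = 11)
s(N, R) = 66 (s(N, R) = 6*11 = 66)
-47519 + s(c, 235) = -47519 + 66 = -47453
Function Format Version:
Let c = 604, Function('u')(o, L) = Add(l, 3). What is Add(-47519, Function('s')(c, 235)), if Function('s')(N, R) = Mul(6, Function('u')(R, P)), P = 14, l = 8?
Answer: -47453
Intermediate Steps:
Function('u')(o, L) = 11 (Function('u')(o, L) = Add(8, 3) = 11)
Function('s')(N, R) = 66 (Function('s')(N, R) = Mul(6, 11) = 66)
Add(-47519, Function('s')(c, 235)) = Add(-47519, 66) = -47453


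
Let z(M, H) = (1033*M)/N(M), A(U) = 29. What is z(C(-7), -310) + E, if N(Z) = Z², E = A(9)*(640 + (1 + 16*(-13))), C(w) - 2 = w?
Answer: 61752/5 ≈ 12350.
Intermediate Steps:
C(w) = 2 + w
E = 12557 (E = 29*(640 + (1 + 16*(-13))) = 29*(640 + (1 - 208)) = 29*(640 - 207) = 29*433 = 12557)
z(M, H) = 1033/M (z(M, H) = (1033*M)/(M²) = (1033*M)/M² = 1033/M)
z(C(-7), -310) + E = 1033/(2 - 7) + 12557 = 1033/(-5) + 12557 = 1033*(-⅕) + 12557 = -1033/5 + 12557 = 61752/5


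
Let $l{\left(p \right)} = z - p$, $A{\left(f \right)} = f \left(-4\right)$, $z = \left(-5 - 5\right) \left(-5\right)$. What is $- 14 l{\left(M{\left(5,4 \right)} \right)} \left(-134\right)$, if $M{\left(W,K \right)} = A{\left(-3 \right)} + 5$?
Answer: $61908$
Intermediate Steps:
$z = 50$ ($z = \left(-10\right) \left(-5\right) = 50$)
$A{\left(f \right)} = - 4 f$
$M{\left(W,K \right)} = 17$ ($M{\left(W,K \right)} = \left(-4\right) \left(-3\right) + 5 = 12 + 5 = 17$)
$l{\left(p \right)} = 50 - p$
$- 14 l{\left(M{\left(5,4 \right)} \right)} \left(-134\right) = - 14 \left(50 - 17\right) \left(-134\right) = \left(-14\right) 33 \left(-134\right) = \left(-462\right) \left(-134\right) = 61908$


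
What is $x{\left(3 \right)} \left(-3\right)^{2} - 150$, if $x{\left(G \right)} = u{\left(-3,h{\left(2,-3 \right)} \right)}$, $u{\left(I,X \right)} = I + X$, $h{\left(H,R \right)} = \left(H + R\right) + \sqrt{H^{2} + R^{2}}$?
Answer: $-186 + 9 \sqrt{13} \approx -153.55$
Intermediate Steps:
$h{\left(H,R \right)} = H + R + \sqrt{H^{2} + R^{2}}$
$x{\left(G \right)} = -4 + \sqrt{13}$ ($x{\left(G \right)} = -3 + \left(2 - 3 + \sqrt{2^{2} + \left(-3\right)^{2}}\right) = -3 + \left(2 - 3 + \sqrt{4 + 9}\right) = -3 + \left(2 - 3 + \sqrt{13}\right) = -3 - \left(1 - \sqrt{13}\right) = -4 + \sqrt{13}$)
$x{\left(3 \right)} \left(-3\right)^{2} - 150 = \left(-4 + \sqrt{13}\right) \left(-3\right)^{2} - 150 = \left(-4 + \sqrt{13}\right) 9 - 150 = \left(-36 + 9 \sqrt{13}\right) - 150 = -186 + 9 \sqrt{13}$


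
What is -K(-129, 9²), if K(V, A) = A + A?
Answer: -162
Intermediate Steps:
K(V, A) = 2*A
-K(-129, 9²) = -2*9² = -2*81 = -1*162 = -162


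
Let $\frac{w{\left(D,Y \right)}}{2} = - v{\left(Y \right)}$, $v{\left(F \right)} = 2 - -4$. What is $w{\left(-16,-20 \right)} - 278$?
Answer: $-290$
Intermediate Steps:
$v{\left(F \right)} = 6$ ($v{\left(F \right)} = 2 + 4 = 6$)
$w{\left(D,Y \right)} = -12$ ($w{\left(D,Y \right)} = 2 \left(\left(-1\right) 6\right) = 2 \left(-6\right) = -12$)
$w{\left(-16,-20 \right)} - 278 = -12 - 278 = -290$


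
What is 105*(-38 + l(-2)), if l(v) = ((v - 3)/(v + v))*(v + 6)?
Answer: -3465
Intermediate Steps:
l(v) = (-3 + v)*(6 + v)/(2*v) (l(v) = ((-3 + v)/((2*v)))*(6 + v) = ((-3 + v)*(1/(2*v)))*(6 + v) = ((-3 + v)/(2*v))*(6 + v) = (-3 + v)*(6 + v)/(2*v))
105*(-38 + l(-2)) = 105*(-38 + (½)*(-18 - 2*(3 - 2))/(-2)) = 105*(-38 + (½)*(-½)*(-18 - 2*1)) = 105*(-38 + (½)*(-½)*(-18 - 2)) = 105*(-38 + (½)*(-½)*(-20)) = 105*(-38 + 5) = 105*(-33) = -3465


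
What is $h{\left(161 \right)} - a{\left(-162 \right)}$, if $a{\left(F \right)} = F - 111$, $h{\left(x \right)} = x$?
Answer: $434$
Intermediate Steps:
$a{\left(F \right)} = -111 + F$
$h{\left(161 \right)} - a{\left(-162 \right)} = 161 - \left(-111 - 162\right) = 161 - -273 = 161 + 273 = 434$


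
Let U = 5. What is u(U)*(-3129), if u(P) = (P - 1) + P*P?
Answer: -90741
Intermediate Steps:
u(P) = -1 + P + P² (u(P) = (-1 + P) + P² = -1 + P + P²)
u(U)*(-3129) = (-1 + 5 + 5²)*(-3129) = (-1 + 5 + 25)*(-3129) = 29*(-3129) = -90741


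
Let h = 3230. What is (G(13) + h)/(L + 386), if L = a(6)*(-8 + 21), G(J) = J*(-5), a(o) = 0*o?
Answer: 3165/386 ≈ 8.1995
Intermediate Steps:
a(o) = 0
G(J) = -5*J
L = 0 (L = 0*(-8 + 21) = 0*13 = 0)
(G(13) + h)/(L + 386) = (-5*13 + 3230)/(0 + 386) = (-65 + 3230)/386 = 3165*(1/386) = 3165/386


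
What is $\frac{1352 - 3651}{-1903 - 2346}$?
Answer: $\frac{2299}{4249} \approx 0.54107$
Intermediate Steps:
$\frac{1352 - 3651}{-1903 - 2346} = - \frac{2299}{-1903 - 2346} = - \frac{2299}{-4249} = \left(-2299\right) \left(- \frac{1}{4249}\right) = \frac{2299}{4249}$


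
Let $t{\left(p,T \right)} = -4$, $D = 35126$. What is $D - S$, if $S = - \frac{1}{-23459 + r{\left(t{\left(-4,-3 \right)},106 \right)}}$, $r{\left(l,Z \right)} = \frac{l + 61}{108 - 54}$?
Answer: $\frac{14831707600}{422243} \approx 35126.0$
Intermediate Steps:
$r{\left(l,Z \right)} = \frac{61}{54} + \frac{l}{54}$ ($r{\left(l,Z \right)} = \frac{61 + l}{54} = \left(61 + l\right) \frac{1}{54} = \frac{61}{54} + \frac{l}{54}$)
$S = \frac{18}{422243}$ ($S = - \frac{1}{-23459 + \left(\frac{61}{54} + \frac{1}{54} \left(-4\right)\right)} = - \frac{1}{-23459 + \left(\frac{61}{54} - \frac{2}{27}\right)} = - \frac{1}{-23459 + \frac{19}{18}} = - \frac{1}{- \frac{422243}{18}} = \left(-1\right) \left(- \frac{18}{422243}\right) = \frac{18}{422243} \approx 4.2629 \cdot 10^{-5}$)
$D - S = 35126 - \frac{18}{422243} = \frac{14831707600}{422243}$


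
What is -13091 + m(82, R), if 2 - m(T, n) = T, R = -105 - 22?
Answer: -13171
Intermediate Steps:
R = -127
m(T, n) = 2 - T
-13091 + m(82, R) = -13091 + (2 - 1*82) = -13091 + (2 - 82) = -13091 - 80 = -13171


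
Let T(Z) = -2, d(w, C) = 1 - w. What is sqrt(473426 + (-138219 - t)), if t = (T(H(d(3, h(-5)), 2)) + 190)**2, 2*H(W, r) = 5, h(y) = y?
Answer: sqrt(299863) ≈ 547.60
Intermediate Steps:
H(W, r) = 5/2 (H(W, r) = (1/2)*5 = 5/2)
t = 35344 (t = (-2 + 190)**2 = 188**2 = 35344)
sqrt(473426 + (-138219 - t)) = sqrt(473426 + (-138219 - 1*35344)) = sqrt(473426 + (-138219 - 35344)) = sqrt(473426 - 173563) = sqrt(299863)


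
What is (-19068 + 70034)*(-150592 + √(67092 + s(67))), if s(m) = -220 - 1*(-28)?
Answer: -7675071872 + 509660*√669 ≈ -7.6619e+9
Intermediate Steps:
s(m) = -192 (s(m) = -220 + 28 = -192)
(-19068 + 70034)*(-150592 + √(67092 + s(67))) = (-19068 + 70034)*(-150592 + √(67092 - 192)) = 50966*(-150592 + √66900) = 50966*(-150592 + 10*√669) = -7675071872 + 509660*√669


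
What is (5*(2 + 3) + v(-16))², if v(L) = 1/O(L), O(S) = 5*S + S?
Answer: 5755201/9216 ≈ 624.48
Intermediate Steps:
O(S) = 6*S
v(L) = 1/(6*L)
(5*(2 + 3) + v(-16))² = (5*(2 + 3) + (⅙)/(-16))² = (5*5 + (⅙)*(-1/16))² = (25 - 1/96)² = (2399/96)² = 5755201/9216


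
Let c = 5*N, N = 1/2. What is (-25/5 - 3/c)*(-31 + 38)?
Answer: -217/5 ≈ -43.400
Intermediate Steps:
N = ½ ≈ 0.50000
c = 5/2 (c = 5*(½) = 5/2 ≈ 2.5000)
(-25/5 - 3/c)*(-31 + 38) = (-25/5 - 3/5/2)*(-31 + 38) = (-25*⅕ - 3*⅖)*7 = (-5 - 6/5)*7 = -31/5*7 = -217/5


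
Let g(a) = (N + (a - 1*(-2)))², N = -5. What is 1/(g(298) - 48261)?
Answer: 1/38764 ≈ 2.5797e-5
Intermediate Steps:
g(a) = (-3 + a)² (g(a) = (-5 + (a - 1*(-2)))² = (-5 + (a + 2))² = (-5 + (2 + a))² = (-3 + a)²)
1/(g(298) - 48261) = 1/((-3 + 298)² - 48261) = 1/(295² - 48261) = 1/(87025 - 48261) = 1/38764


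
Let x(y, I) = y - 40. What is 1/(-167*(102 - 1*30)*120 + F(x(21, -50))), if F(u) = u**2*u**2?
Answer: -1/1312559 ≈ -7.6187e-7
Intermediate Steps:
x(y, I) = -40 + y
F(u) = u**4
1/(-167*(102 - 1*30)*120 + F(x(21, -50))) = 1/(-167*(102 - 1*30)*120 + (-40 + 21)**4) = 1/(-167*(102 - 30)*120 + (-19)**4) = 1/(-167*72*120 + 130321) = 1/(-12024*120 + 130321) = 1/(-1442880 + 130321) = 1/(-1312559) = -1/1312559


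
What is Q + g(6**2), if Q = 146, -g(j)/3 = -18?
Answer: 200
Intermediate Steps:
g(j) = 54 (g(j) = -3*(-18) = 54)
Q + g(6**2) = 146 + 54 = 200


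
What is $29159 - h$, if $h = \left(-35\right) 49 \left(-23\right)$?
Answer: $-10286$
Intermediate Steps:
$h = 39445$ ($h = \left(-1715\right) \left(-23\right) = 39445$)
$29159 - h = 29159 - 39445 = -10286$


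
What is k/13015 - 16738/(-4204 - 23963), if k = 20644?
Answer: 799324618/366593505 ≈ 2.1804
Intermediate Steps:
k/13015 - 16738/(-4204 - 23963) = 20644/13015 - 16738/(-4204 - 23963) = 20644*(1/13015) - 16738/(-28167) = 20644/13015 - 16738*(-1/28167) = 20644/13015 + 16738/28167 = 799324618/366593505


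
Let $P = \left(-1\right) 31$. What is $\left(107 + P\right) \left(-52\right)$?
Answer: $-3952$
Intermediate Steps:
$P = -31$
$\left(107 + P\right) \left(-52\right) = \left(107 - 31\right) \left(-52\right) = 76 \left(-52\right) = -3952$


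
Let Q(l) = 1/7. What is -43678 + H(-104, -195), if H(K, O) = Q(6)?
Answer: -305745/7 ≈ -43678.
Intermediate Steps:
Q(l) = ⅐
H(K, O) = ⅐
-43678 + H(-104, -195) = -43678 + ⅐ = -305745/7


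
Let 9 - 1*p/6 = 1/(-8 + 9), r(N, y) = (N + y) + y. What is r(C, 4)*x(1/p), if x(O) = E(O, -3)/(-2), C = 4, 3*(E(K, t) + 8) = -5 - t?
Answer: 52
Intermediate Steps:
E(K, t) = -29/3 - t/3 (E(K, t) = -8 + (-5 - t)/3 = -8 + (-5/3 - t/3) = -29/3 - t/3)
r(N, y) = N + 2*y
p = 48 (p = 54 - 6/(-8 + 9) = 54 - 6/1 = 54 - 6*1 = 54 - 6 = 48)
x(O) = 13/3 (x(O) = (-29/3 - 1/3*(-3))/(-2) = (-29/3 + 1)*(-1/2) = -26/3*(-1/2) = 13/3)
r(C, 4)*x(1/p) = (4 + 2*4)*(13/3) = (4 + 8)*(13/3) = 12*(13/3) = 52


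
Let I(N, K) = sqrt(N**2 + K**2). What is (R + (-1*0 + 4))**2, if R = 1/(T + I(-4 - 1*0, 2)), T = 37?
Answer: 29517509/1819801 - 21732*sqrt(5)/1819801 ≈ 16.193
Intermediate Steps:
I(N, K) = sqrt(K**2 + N**2)
R = 1/(37 + 2*sqrt(5)) (R = 1/(37 + sqrt(2**2 + (-4 - 1*0)**2)) = 1/(37 + sqrt(4 + (-4 + 0)**2)) = 1/(37 + sqrt(4 + (-4)**2)) = 1/(37 + sqrt(4 + 16)) = 1/(37 + sqrt(20)) = 1/(37 + 2*sqrt(5)) ≈ 0.024113)
(R + (-1*0 + 4))**2 = ((37/1349 - 2*sqrt(5)/1349) + (-1*0 + 4))**2 = ((37/1349 - 2*sqrt(5)/1349) + (0 + 4))**2 = ((37/1349 - 2*sqrt(5)/1349) + 4)**2 = (5433/1349 - 2*sqrt(5)/1349)**2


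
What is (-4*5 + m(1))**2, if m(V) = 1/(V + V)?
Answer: 1521/4 ≈ 380.25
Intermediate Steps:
m(V) = 1/(2*V)
(-4*5 + m(1))**2 = (-4*5 + (1/2)/1)**2 = (-20 + (1/2)*1)**2 = (-20 + 1/2)**2 = (-39/2)**2 = 1521/4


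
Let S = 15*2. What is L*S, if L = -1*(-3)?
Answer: 90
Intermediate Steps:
S = 30
L = 3
L*S = 3*30 = 90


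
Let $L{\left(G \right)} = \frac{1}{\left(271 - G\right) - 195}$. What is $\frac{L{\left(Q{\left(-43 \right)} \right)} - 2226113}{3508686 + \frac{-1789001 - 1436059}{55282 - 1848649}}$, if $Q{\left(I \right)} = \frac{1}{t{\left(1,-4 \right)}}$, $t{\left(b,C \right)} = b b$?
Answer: $- \frac{5544774400777}{8739395709475} \approx -0.63446$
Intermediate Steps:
$t{\left(b,C \right)} = b^{2}$
$Q{\left(I \right)} = 1$ ($Q{\left(I \right)} = \frac{1}{1^{2}} = 1^{-1} = 1$)
$L{\left(G \right)} = \frac{1}{76 - G}$
$\frac{L{\left(Q{\left(-43 \right)} \right)} - 2226113}{3508686 + \frac{-1789001 - 1436059}{55282 - 1848649}} = \frac{- \frac{1}{-76 + 1} - 2226113}{3508686 + \frac{-1789001 - 1436059}{55282 - 1848649}} = \frac{- \frac{1}{-75} - 2226113}{3508686 - \frac{3225060}{-1793367}} = \frac{\left(-1\right) \left(- \frac{1}{75}\right) - 2226113}{3508686 - - \frac{358340}{199263}} = \frac{\frac{1}{75} - 2226113}{3508686 + \frac{358340}{199263}} = - \frac{166958474}{75 \cdot \frac{699151656758}{199263}} = \left(- \frac{166958474}{75}\right) \frac{199263}{699151656758} = - \frac{5544774400777}{8739395709475}$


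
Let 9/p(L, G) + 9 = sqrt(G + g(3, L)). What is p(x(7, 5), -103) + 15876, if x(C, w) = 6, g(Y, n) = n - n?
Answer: 2921103/184 - 9*I*sqrt(103)/184 ≈ 15876.0 - 0.49641*I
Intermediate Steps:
g(Y, n) = 0
p(L, G) = 9/(-9 + sqrt(G)) (p(L, G) = 9/(-9 + sqrt(G + 0)) = 9/(-9 + sqrt(G)))
p(x(7, 5), -103) + 15876 = 9/(-9 + sqrt(-103)) + 15876 = 9/(-9 + I*sqrt(103)) + 15876 = 15876 + 9/(-9 + I*sqrt(103))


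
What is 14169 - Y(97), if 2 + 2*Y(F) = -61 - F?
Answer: 14249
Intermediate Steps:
Y(F) = -63/2 - F/2 (Y(F) = -1 + (-61 - F)/2 = -1 + (-61/2 - F/2) = -63/2 - F/2)
14169 - Y(97) = 14169 - (-63/2 - ½*97) = 14169 - (-63/2 - 97/2) = 14169 - 1*(-80) = 14169 + 80 = 14249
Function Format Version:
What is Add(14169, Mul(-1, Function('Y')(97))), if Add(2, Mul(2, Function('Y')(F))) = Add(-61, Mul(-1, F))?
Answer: 14249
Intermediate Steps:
Function('Y')(F) = Add(Rational(-63, 2), Mul(Rational(-1, 2), F)) (Function('Y')(F) = Add(-1, Mul(Rational(1, 2), Add(-61, Mul(-1, F)))) = Add(-1, Add(Rational(-61, 2), Mul(Rational(-1, 2), F))) = Add(Rational(-63, 2), Mul(Rational(-1, 2), F)))
Add(14169, Mul(-1, Function('Y')(97))) = Add(14169, Mul(-1, Add(Rational(-63, 2), Mul(Rational(-1, 2), 97)))) = Add(14169, Mul(-1, Add(Rational(-63, 2), Rational(-97, 2)))) = Add(14169, Mul(-1, -80)) = Add(14169, 80) = 14249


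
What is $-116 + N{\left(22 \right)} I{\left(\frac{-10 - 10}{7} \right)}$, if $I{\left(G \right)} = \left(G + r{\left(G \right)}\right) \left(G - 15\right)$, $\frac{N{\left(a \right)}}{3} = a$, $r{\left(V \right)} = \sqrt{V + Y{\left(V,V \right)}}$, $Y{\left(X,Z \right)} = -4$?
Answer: $\frac{159316}{49} - \frac{33000 i \sqrt{21}}{49} \approx 3251.3 - 3086.2 i$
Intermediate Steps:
$r{\left(V \right)} = \sqrt{-4 + V}$ ($r{\left(V \right)} = \sqrt{V - 4} = \sqrt{-4 + V}$)
$N{\left(a \right)} = 3 a$
$I{\left(G \right)} = \left(-15 + G\right) \left(G + \sqrt{-4 + G}\right)$ ($I{\left(G \right)} = \left(G + \sqrt{-4 + G}\right) \left(G - 15\right) = \left(G + \sqrt{-4 + G}\right) \left(-15 + G\right) = \left(-15 + G\right) \left(G + \sqrt{-4 + G}\right)$)
$-116 + N{\left(22 \right)} I{\left(\frac{-10 - 10}{7} \right)} = -116 + 3 \cdot 22 \left(\left(\frac{-10 - 10}{7}\right)^{2} - 15 \frac{-10 - 10}{7} - 15 \sqrt{-4 + \frac{-10 - 10}{7}} + \frac{-10 - 10}{7} \sqrt{-4 + \frac{-10 - 10}{7}}\right) = -116 + 66 \left(\left(\left(-20\right) \frac{1}{7}\right)^{2} - 15 \left(\left(-20\right) \frac{1}{7}\right) - 15 \sqrt{-4 - \frac{20}{7}} + \left(-20\right) \frac{1}{7} \sqrt{-4 - \frac{20}{7}}\right) = -116 + 66 \left(\left(- \frac{20}{7}\right)^{2} - - \frac{300}{7} - 15 \sqrt{-4 - \frac{20}{7}} - \frac{20 \sqrt{-4 - \frac{20}{7}}}{7}\right) = -116 + 66 \left(\frac{400}{49} + \frac{300}{7} - 15 \sqrt{- \frac{48}{7}} - \frac{20 \sqrt{- \frac{48}{7}}}{7}\right) = -116 + 66 \left(\frac{400}{49} + \frac{300}{7} - 15 \frac{4 i \sqrt{21}}{7} - \frac{20 \frac{4 i \sqrt{21}}{7}}{7}\right) = -116 + 66 \left(\frac{400}{49} + \frac{300}{7} - \frac{60 i \sqrt{21}}{7} - \frac{80 i \sqrt{21}}{49}\right) = -116 + 66 \left(\frac{2500}{49} - \frac{500 i \sqrt{21}}{49}\right) = -116 + \left(\frac{165000}{49} - \frac{33000 i \sqrt{21}}{49}\right) = \frac{159316}{49} - \frac{33000 i \sqrt{21}}{49}$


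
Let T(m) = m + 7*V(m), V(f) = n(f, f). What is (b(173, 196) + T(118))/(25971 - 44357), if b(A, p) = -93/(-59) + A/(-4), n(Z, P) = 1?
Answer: -19665/4339096 ≈ -0.0045320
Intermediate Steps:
V(f) = 1
b(A, p) = 93/59 - A/4 (b(A, p) = -93*(-1/59) + A*(-¼) = 93/59 - A/4)
T(m) = 7 + m (T(m) = m + 7*1 = m + 7 = 7 + m)
(b(173, 196) + T(118))/(25971 - 44357) = ((93/59 - ¼*173) + (7 + 118))/(25971 - 44357) = ((93/59 - 173/4) + 125)/(-18386) = (-9835/236 + 125)*(-1/18386) = (19665/236)*(-1/18386) = -19665/4339096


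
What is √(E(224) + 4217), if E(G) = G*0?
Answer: √4217 ≈ 64.938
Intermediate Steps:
E(G) = 0
√(E(224) + 4217) = √(0 + 4217) = √4217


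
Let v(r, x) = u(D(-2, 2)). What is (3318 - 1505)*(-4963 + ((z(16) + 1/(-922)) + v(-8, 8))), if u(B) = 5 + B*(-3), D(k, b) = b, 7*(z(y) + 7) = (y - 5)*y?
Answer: -8267427371/922 ≈ -8.9668e+6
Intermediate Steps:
z(y) = -7 + y*(-5 + y)/7 (z(y) = -7 + ((y - 5)*y)/7 = -7 + ((-5 + y)*y)/7 = -7 + (y*(-5 + y))/7 = -7 + y*(-5 + y)/7)
u(B) = 5 - 3*B
v(r, x) = -1 (v(r, x) = 5 - 3*2 = 5 - 6 = -1)
(3318 - 1505)*(-4963 + ((z(16) + 1/(-922)) + v(-8, 8))) = (3318 - 1505)*(-4963 + (((-7 - 5/7*16 + (⅐)*16²) + 1/(-922)) - 1)) = 1813*(-4963 + (((-7 - 80/7 + (⅐)*256) - 1/922) - 1)) = 1813*(-4963 + (((-7 - 80/7 + 256/7) - 1/922) - 1)) = 1813*(-4963 + ((127/7 - 1/922) - 1)) = 1813*(-4963 + (117087/6454 - 1)) = 1813*(-4963 + 110633/6454) = 1813*(-31920569/6454) = -8267427371/922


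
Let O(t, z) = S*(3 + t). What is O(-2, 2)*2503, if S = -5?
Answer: -12515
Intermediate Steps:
O(t, z) = -15 - 5*t (O(t, z) = -5*(3 + t) = -15 - 5*t)
O(-2, 2)*2503 = (-15 - 5*(-2))*2503 = (-15 + 10)*2503 = -5*2503 = -12515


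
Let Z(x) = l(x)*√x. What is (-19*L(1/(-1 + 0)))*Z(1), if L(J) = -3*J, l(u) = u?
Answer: -57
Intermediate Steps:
Z(x) = x^(3/2) (Z(x) = x*√x = x^(3/2))
(-19*L(1/(-1 + 0)))*Z(1) = (-(-57)/(-1 + 0))*1^(3/2) = -(-57)/(-1)*1 = -(-57)*(-1)*1 = -19*3*1 = -57*1 = -57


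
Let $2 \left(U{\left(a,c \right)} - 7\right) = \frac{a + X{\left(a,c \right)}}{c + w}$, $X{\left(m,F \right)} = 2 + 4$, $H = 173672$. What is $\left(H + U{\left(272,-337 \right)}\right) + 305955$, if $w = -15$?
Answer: $\frac{168831029}{352} \approx 4.7963 \cdot 10^{5}$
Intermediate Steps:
$X{\left(m,F \right)} = 6$
$U{\left(a,c \right)} = 7 + \frac{6 + a}{2 \left(-15 + c\right)}$ ($U{\left(a,c \right)} = 7 + \frac{\left(a + 6\right) \frac{1}{c - 15}}{2} = 7 + \frac{\left(6 + a\right) \frac{1}{-15 + c}}{2} = 7 + \frac{\frac{1}{-15 + c} \left(6 + a\right)}{2} = 7 + \frac{6 + a}{2 \left(-15 + c\right)}$)
$\left(H + U{\left(272,-337 \right)}\right) + 305955 = \left(173672 + \frac{-204 + 272 + 14 \left(-337\right)}{2 \left(-15 - 337\right)}\right) + 305955 = \left(173672 + \frac{-204 + 272 - 4718}{2 \left(-352\right)}\right) + 305955 = \left(173672 + \frac{1}{2} \left(- \frac{1}{352}\right) \left(-4650\right)\right) + 305955 = \left(173672 + \frac{2325}{352}\right) + 305955 = \frac{61134869}{352} + 305955 = \frac{168831029}{352}$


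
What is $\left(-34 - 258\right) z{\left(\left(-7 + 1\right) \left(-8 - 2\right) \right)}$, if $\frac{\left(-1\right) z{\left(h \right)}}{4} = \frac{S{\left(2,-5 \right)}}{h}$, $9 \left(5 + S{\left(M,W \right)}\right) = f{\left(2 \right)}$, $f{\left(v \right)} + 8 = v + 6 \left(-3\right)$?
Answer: $- \frac{6716}{45} \approx -149.24$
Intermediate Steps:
$f{\left(v \right)} = -26 + v$ ($f{\left(v \right)} = -8 + \left(v + 6 \left(-3\right)\right) = -8 + \left(v - 18\right) = -8 + \left(-18 + v\right) = -26 + v$)
$S{\left(M,W \right)} = - \frac{23}{3}$ ($S{\left(M,W \right)} = -5 + \frac{-26 + 2}{9} = -5 + \frac{1}{9} \left(-24\right) = -5 - \frac{8}{3} = - \frac{23}{3}$)
$z{\left(h \right)} = \frac{92}{3 h}$ ($z{\left(h \right)} = - 4 \left(- \frac{23}{3 h}\right) = \frac{92}{3 h}$)
$\left(-34 - 258\right) z{\left(\left(-7 + 1\right) \left(-8 - 2\right) \right)} = \left(-34 - 258\right) \frac{92}{3 \left(-7 + 1\right) \left(-8 - 2\right)} = - 292 \frac{92}{3 \left(\left(-6\right) \left(-10\right)\right)} = - 292 \frac{92}{3 \cdot 60} = - 292 \cdot \frac{92}{3} \cdot \frac{1}{60} = \left(-292\right) \frac{23}{45} = - \frac{6716}{45}$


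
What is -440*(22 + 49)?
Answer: -31240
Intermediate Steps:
-440*(22 + 49) = -440*71 = -31240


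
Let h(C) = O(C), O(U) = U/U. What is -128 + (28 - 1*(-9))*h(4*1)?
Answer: -91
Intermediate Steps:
O(U) = 1
h(C) = 1
-128 + (28 - 1*(-9))*h(4*1) = -128 + (28 - 1*(-9))*1 = -128 + (28 + 9)*1 = -128 + 37*1 = -128 + 37 = -91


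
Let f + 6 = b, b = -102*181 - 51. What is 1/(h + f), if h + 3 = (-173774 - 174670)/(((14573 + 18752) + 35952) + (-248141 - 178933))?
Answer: -357797/6626767590 ≈ -5.3993e-5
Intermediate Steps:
h = -724947/357797 (h = -3 + (-173774 - 174670)/(((14573 + 18752) + 35952) + (-248141 - 178933)) = -3 - 348444/((33325 + 35952) - 427074) = -3 - 348444/(69277 - 427074) = -3 - 348444/(-357797) = -3 - 348444*(-1/357797) = -3 + 348444/357797 = -724947/357797 ≈ -2.0261)
b = -18513 (b = -18462 - 51 = -18513)
f = -18519 (f = -6 - 18513 = -18519)
1/(h + f) = 1/(-724947/357797 - 18519) = 1/(-6626767590/357797) = -357797/6626767590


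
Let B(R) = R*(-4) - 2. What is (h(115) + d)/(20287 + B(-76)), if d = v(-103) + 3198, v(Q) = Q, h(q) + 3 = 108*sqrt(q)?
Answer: 3092/20589 + 36*sqrt(115)/6863 ≈ 0.20643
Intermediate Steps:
B(R) = -2 - 4*R (B(R) = -4*R - 2 = -2 - 4*R)
h(q) = -3 + 108*sqrt(q)
d = 3095 (d = -103 + 3198 = 3095)
(h(115) + d)/(20287 + B(-76)) = ((-3 + 108*sqrt(115)) + 3095)/(20287 + (-2 - 4*(-76))) = (3092 + 108*sqrt(115))/(20287 + (-2 + 304)) = (3092 + 108*sqrt(115))/(20287 + 302) = (3092 + 108*sqrt(115))/20589 = (3092 + 108*sqrt(115))*(1/20589) = 3092/20589 + 36*sqrt(115)/6863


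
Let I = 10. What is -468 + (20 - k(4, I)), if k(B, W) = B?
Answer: -452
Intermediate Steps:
-468 + (20 - k(4, I)) = -468 + (20 - 1*4) = -468 + (20 - 4) = -468 + 16 = -452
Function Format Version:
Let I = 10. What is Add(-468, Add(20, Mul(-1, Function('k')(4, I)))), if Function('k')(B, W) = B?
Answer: -452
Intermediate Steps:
Add(-468, Add(20, Mul(-1, Function('k')(4, I)))) = Add(-468, Add(20, Mul(-1, 4))) = Add(-468, Add(20, -4)) = Add(-468, 16) = -452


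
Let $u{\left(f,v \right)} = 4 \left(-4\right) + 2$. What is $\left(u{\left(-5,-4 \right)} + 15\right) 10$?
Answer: $10$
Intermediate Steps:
$u{\left(f,v \right)} = -14$ ($u{\left(f,v \right)} = -16 + 2 = -14$)
$\left(u{\left(-5,-4 \right)} + 15\right) 10 = \left(-14 + 15\right) 10 = 1 \cdot 10 = 10$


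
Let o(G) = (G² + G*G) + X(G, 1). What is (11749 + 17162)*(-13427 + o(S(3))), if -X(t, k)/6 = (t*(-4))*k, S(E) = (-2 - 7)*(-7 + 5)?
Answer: -356964117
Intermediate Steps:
S(E) = 18 (S(E) = -9*(-2) = 18)
X(t, k) = 24*k*t (X(t, k) = -6*t*(-4)*k = -6*(-4*t)*k = -(-24)*k*t = 24*k*t)
o(G) = 2*G² + 24*G (o(G) = (G² + G*G) + 24*1*G = (G² + G²) + 24*G = 2*G² + 24*G)
(11749 + 17162)*(-13427 + o(S(3))) = (11749 + 17162)*(-13427 + 2*18*(12 + 18)) = 28911*(-13427 + 2*18*30) = 28911*(-13427 + 1080) = 28911*(-12347) = -356964117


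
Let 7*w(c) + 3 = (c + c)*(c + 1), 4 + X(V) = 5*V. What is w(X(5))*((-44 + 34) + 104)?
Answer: 86574/7 ≈ 12368.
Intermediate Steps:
X(V) = -4 + 5*V
w(c) = -3/7 + 2*c*(1 + c)/7 (w(c) = -3/7 + ((c + c)*(c + 1))/7 = -3/7 + ((2*c)*(1 + c))/7 = -3/7 + (2*c*(1 + c))/7 = -3/7 + 2*c*(1 + c)/7)
w(X(5))*((-44 + 34) + 104) = (-3/7 + 2*(-4 + 5*5)/7 + 2*(-4 + 5*5)**2/7)*((-44 + 34) + 104) = (-3/7 + 2*(-4 + 25)/7 + 2*(-4 + 25)**2/7)*(-10 + 104) = (-3/7 + (2/7)*21 + (2/7)*21**2)*94 = (-3/7 + 6 + (2/7)*441)*94 = (-3/7 + 6 + 126)*94 = (921/7)*94 = 86574/7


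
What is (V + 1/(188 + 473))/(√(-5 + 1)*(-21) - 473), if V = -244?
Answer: 76286859/149050873 - 6773886*I/149050873 ≈ 0.51182 - 0.045447*I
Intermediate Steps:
(V + 1/(188 + 473))/(√(-5 + 1)*(-21) - 473) = (-244 + 1/(188 + 473))/(√(-5 + 1)*(-21) - 473) = (-244 + 1/661)/(√(-4)*(-21) - 473) = (-244 + 1/661)/((2*I)*(-21) - 473) = -161283/(661*(-42*I - 473)) = -161283*(-473 + 42*I)/225493/661 = -161283*(-473 + 42*I)/149050873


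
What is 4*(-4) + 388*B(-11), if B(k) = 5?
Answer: 1924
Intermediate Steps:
4*(-4) + 388*B(-11) = 4*(-4) + 388*5 = -16 + 1940 = 1924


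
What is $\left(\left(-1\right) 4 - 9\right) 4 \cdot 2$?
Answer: $-104$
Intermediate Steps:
$\left(\left(-1\right) 4 - 9\right) 4 \cdot 2 = \left(-4 - 9\right) 8 = \left(-13\right) 8 = -104$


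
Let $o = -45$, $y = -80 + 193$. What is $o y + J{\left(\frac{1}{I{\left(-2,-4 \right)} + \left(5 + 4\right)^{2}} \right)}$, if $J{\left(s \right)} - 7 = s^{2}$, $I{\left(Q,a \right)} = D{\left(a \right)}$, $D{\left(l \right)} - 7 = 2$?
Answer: $- \frac{41131799}{8100} \approx -5078.0$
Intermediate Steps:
$D{\left(l \right)} = 9$ ($D{\left(l \right)} = 7 + 2 = 9$)
$I{\left(Q,a \right)} = 9$
$J{\left(s \right)} = 7 + s^{2}$
$y = 113$
$o y + J{\left(\frac{1}{I{\left(-2,-4 \right)} + \left(5 + 4\right)^{2}} \right)} = \left(-45\right) 113 + \left(7 + \left(\frac{1}{9 + \left(5 + 4\right)^{2}}\right)^{2}\right) = -5085 + \left(7 + \left(\frac{1}{9 + 9^{2}}\right)^{2}\right) = -5085 + \left(7 + \left(\frac{1}{9 + 81}\right)^{2}\right) = -5085 + \left(7 + \left(\frac{1}{90}\right)^{2}\right) = -5085 + \left(7 + \frac{1}{8100}\right) = -5085 + \frac{56701}{8100} = - \frac{41131799}{8100}$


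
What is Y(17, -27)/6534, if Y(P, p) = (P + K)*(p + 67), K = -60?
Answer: -860/3267 ≈ -0.26324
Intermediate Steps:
Y(P, p) = (-60 + P)*(67 + p) (Y(P, p) = (P - 60)*(p + 67) = (-60 + P)*(67 + p))
Y(17, -27)/6534 = (-4020 - 60*(-27) + 67*17 + 17*(-27))/6534 = (-4020 + 1620 + 1139 - 459)*(1/6534) = -1720*1/6534 = -860/3267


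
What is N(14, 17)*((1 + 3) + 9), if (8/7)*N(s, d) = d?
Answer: 1547/8 ≈ 193.38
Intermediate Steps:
N(s, d) = 7*d/8
N(14, 17)*((1 + 3) + 9) = ((7/8)*17)*((1 + 3) + 9) = 119*(4 + 9)/8 = (119/8)*13 = 1547/8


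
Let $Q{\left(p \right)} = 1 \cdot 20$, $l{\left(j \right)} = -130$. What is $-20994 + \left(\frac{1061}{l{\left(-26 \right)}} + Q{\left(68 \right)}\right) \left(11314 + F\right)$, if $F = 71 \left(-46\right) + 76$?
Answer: $\frac{4886808}{65} \approx 75182.0$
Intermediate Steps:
$Q{\left(p \right)} = 20$
$F = -3190$ ($F = -3266 + 76 = -3190$)
$-20994 + \left(\frac{1061}{l{\left(-26 \right)}} + Q{\left(68 \right)}\right) \left(11314 + F\right) = -20994 + \left(\frac{1061}{-130} + 20\right) \left(11314 - 3190\right) = -20994 + \left(1061 \left(- \frac{1}{130}\right) + 20\right) 8124 = -20994 + \left(- \frac{1061}{130} + 20\right) 8124 = -20994 + \frac{1539}{130} \cdot 8124 = -20994 + \frac{6251418}{65} = \frac{4886808}{65}$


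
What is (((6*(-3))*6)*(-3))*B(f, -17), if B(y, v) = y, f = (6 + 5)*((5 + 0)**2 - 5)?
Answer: 71280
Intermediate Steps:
f = 220 (f = 11*(5**2 - 5) = 11*(25 - 5) = 11*20 = 220)
(((6*(-3))*6)*(-3))*B(f, -17) = (((6*(-3))*6)*(-3))*220 = (-18*6*(-3))*220 = -108*(-3)*220 = 324*220 = 71280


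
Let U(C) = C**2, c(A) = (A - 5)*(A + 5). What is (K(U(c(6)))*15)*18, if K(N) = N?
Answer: 32670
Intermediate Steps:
c(A) = (-5 + A)*(5 + A)
(K(U(c(6)))*15)*18 = ((-25 + 6**2)**2*15)*18 = ((-25 + 36)**2*15)*18 = (11**2*15)*18 = (121*15)*18 = 1815*18 = 32670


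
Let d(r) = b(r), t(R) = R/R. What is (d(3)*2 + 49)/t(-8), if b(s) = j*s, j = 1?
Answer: 55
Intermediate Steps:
t(R) = 1
b(s) = s (b(s) = 1*s = s)
d(r) = r
(d(3)*2 + 49)/t(-8) = (3*2 + 49)/1 = (6 + 49)*1 = 55*1 = 55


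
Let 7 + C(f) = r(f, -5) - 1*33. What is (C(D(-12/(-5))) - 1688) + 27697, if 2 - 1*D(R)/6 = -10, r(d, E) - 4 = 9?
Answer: 25982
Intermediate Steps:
r(d, E) = 13 (r(d, E) = 4 + 9 = 13)
D(R) = 72 (D(R) = 12 - 6*(-10) = 12 + 60 = 72)
C(f) = -27 (C(f) = -7 + (13 - 1*33) = -7 + (13 - 33) = -7 - 20 = -27)
(C(D(-12/(-5))) - 1688) + 27697 = (-27 - 1688) + 27697 = -1715 + 27697 = 25982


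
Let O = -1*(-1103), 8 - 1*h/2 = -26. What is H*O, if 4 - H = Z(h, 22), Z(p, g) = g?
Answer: -19854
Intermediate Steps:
h = 68 (h = 16 - 2*(-26) = 16 + 52 = 68)
H = -18 (H = 4 - 1*22 = 4 - 22 = -18)
O = 1103
H*O = -18*1103 = -19854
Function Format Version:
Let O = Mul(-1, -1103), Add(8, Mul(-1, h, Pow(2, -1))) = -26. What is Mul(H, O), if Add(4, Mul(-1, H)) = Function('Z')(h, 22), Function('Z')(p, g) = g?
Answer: -19854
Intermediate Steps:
h = 68 (h = Add(16, Mul(-2, -26)) = Add(16, 52) = 68)
H = -18 (H = Add(4, Mul(-1, 22)) = Add(4, -22) = -18)
O = 1103
Mul(H, O) = Mul(-18, 1103) = -19854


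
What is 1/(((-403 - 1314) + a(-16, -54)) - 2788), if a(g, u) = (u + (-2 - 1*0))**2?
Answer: -1/1369 ≈ -0.00073046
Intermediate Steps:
a(g, u) = (-2 + u)**2 (a(g, u) = (u + (-2 + 0))**2 = (u - 2)**2 = (-2 + u)**2)
1/(((-403 - 1314) + a(-16, -54)) - 2788) = 1/(((-403 - 1314) + (-2 - 54)**2) - 2788) = 1/((-1717 + (-56)**2) - 2788) = 1/((-1717 + 3136) - 2788) = 1/(1419 - 2788) = 1/(-1369) = -1/1369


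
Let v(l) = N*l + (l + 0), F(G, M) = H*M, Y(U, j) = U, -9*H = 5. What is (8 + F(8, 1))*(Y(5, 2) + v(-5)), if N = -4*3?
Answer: 1340/3 ≈ 446.67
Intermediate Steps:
H = -5/9 (H = -⅑*5 = -5/9 ≈ -0.55556)
F(G, M) = -5*M/9
N = -12
v(l) = -11*l (v(l) = -12*l + (l + 0) = -12*l + l = -11*l)
(8 + F(8, 1))*(Y(5, 2) + v(-5)) = (8 - 5/9*1)*(5 - 11*(-5)) = (8 - 5/9)*(5 + 55) = (67/9)*60 = 1340/3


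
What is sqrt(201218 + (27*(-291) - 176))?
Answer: 27*sqrt(265) ≈ 439.53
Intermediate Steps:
sqrt(201218 + (27*(-291) - 176)) = sqrt(201218 + (-7857 - 176)) = sqrt(201218 - 8033) = sqrt(193185) = 27*sqrt(265)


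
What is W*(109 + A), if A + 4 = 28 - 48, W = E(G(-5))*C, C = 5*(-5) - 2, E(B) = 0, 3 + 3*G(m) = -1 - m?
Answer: 0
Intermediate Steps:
G(m) = -4/3 - m/3 (G(m) = -1 + (-1 - m)/3 = -1 + (-⅓ - m/3) = -4/3 - m/3)
C = -27 (C = -25 - 2 = -27)
W = 0 (W = 0*(-27) = 0)
A = -24 (A = -4 + (28 - 48) = -4 - 20 = -24)
W*(109 + A) = 0*(109 - 24) = 0*85 = 0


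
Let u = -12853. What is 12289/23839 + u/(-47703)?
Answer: 892624834/1137191817 ≈ 0.78494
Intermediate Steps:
12289/23839 + u/(-47703) = 12289/23839 - 12853/(-47703) = 12289*(1/23839) - 12853*(-1/47703) = 12289/23839 + 12853/47703 = 892624834/1137191817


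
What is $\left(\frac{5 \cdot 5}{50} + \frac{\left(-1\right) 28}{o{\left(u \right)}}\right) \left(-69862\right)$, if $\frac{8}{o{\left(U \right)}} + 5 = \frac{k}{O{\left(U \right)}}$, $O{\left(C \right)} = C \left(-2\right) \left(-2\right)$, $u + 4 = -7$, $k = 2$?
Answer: $- \frac{27909869}{22} \approx -1.2686 \cdot 10^{6}$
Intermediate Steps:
$u = -11$ ($u = -4 - 7 = -11$)
$O{\left(C \right)} = 4 C$ ($O{\left(C \right)} = - 2 C \left(-2\right) = 4 C$)
$o{\left(U \right)} = \frac{8}{-5 + \frac{1}{2 U}}$ ($o{\left(U \right)} = \frac{8}{-5 + \frac{2}{4 U}} = \frac{8}{-5 + 2 \frac{1}{4 U}} = \frac{8}{-5 + \frac{1}{2 U}}$)
$\left(\frac{5 \cdot 5}{50} + \frac{\left(-1\right) 28}{o{\left(u \right)}}\right) \left(-69862\right) = \left(\frac{5 \cdot 5}{50} + \frac{\left(-1\right) 28}{\left(-16\right) \left(-11\right) \frac{1}{-1 + 10 \left(-11\right)}}\right) \left(-69862\right) = \left(25 \cdot \frac{1}{50} - \frac{28}{\left(-16\right) \left(-11\right) \frac{1}{-1 - 110}}\right) \left(-69862\right) = \left(\frac{1}{2} - \frac{28}{\left(-16\right) \left(-11\right) \frac{1}{-111}}\right) \left(-69862\right) = \left(\frac{1}{2} - \frac{28}{\left(-16\right) \left(-11\right) \left(- \frac{1}{111}\right)}\right) \left(-69862\right) = \left(\frac{1}{2} - \frac{28}{- \frac{176}{111}}\right) \left(-69862\right) = \left(\frac{1}{2} - - \frac{777}{44}\right) \left(-69862\right) = \left(\frac{1}{2} + \frac{777}{44}\right) \left(-69862\right) = \frac{799}{44} \left(-69862\right) = - \frac{27909869}{22}$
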